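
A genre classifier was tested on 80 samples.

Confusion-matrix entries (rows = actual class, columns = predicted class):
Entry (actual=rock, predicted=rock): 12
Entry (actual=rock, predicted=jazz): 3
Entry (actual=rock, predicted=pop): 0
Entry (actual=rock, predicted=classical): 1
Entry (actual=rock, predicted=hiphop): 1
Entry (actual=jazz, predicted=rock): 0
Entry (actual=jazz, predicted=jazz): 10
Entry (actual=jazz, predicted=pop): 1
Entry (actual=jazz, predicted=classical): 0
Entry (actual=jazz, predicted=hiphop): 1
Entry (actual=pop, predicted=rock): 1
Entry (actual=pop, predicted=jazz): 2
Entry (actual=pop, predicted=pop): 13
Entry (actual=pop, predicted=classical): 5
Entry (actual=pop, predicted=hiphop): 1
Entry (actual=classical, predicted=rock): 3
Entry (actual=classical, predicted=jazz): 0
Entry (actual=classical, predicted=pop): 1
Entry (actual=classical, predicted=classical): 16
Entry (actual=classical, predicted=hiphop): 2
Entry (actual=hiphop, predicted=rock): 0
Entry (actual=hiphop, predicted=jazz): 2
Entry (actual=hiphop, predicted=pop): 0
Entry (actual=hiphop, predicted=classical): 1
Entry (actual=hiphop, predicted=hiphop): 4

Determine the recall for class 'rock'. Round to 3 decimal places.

One-vs-rest for 'rock': TP = diagonal; FP = other classes predicted 'rock'; FN = 'rock' predicted as other.
recall = TP/(TP+FN).
rock: TP=12, FN=3+0+1+1=5 → 12/17 = 0.7059

0.706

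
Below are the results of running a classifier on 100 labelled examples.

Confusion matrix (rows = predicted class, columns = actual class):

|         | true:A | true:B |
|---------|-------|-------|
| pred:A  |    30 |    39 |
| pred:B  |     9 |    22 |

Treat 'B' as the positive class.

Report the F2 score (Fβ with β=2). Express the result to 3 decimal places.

Fβ = (1+β²)·TP / ((1+β²)·TP + β²·FN + FP), with β²=4
= 5·22 / (5·22 + 4·39 + 9) = 0.400

0.400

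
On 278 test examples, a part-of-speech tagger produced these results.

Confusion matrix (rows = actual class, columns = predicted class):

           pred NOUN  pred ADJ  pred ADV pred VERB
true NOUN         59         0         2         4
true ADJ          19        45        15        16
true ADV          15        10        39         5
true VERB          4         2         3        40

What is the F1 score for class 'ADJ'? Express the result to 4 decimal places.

0.5921

F1 score = 2·TP/(2·TP+FP+FN).
ADJ: TP=45, FP=0+10+2=12, FN=19+15+16=50 → 90/152 = 0.59211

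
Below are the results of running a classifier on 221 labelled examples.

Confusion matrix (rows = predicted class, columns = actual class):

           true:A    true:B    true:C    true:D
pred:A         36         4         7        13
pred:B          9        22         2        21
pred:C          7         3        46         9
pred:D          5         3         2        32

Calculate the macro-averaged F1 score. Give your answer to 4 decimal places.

0.6070

Per-class F1 score (2·TP/(2·TP+FP+FN)):
  A: TP=36, FP=4+7+13=24, FN=9+7+5=21 → 72/117 = 0.61538
  B: TP=22, FP=9+2+21=32, FN=4+3+3=10 → 44/86 = 0.51163
  C: TP=46, FP=7+3+9=19, FN=7+2+2=11 → 92/122 = 0.75410
  D: TP=32, FP=5+3+2=10, FN=13+21+9=43 → 64/117 = 0.54701
Macro-F1 score = mean = (0.61538 + 0.51163 + 0.75410 + 0.54701) / 4 = 0.6070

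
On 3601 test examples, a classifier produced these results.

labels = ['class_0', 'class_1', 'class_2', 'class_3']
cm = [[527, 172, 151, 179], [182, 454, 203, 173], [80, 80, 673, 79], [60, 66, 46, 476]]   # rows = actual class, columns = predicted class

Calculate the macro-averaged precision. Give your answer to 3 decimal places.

Per-class precision (TP/(TP+FP)):
  class_0: TP=527, FP=182+80+60=322 → 527/849 = 0.6207
  class_1: TP=454, FP=172+80+66=318 → 454/772 = 0.5881
  class_2: TP=673, FP=151+203+46=400 → 673/1073 = 0.6272
  class_3: TP=476, FP=179+173+79=431 → 476/907 = 0.5248
Macro-precision = mean = (0.6207 + 0.5881 + 0.6272 + 0.5248) / 4 = 0.590

0.590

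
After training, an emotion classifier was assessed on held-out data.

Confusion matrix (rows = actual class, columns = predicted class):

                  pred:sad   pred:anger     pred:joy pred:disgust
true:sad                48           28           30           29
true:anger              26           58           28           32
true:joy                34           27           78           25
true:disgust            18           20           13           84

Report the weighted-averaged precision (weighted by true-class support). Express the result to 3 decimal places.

Per-class precision (TP/(TP+FP)):
  sad: TP=48, FP=26+34+18=78 → 48/126 = 0.3810
  anger: TP=58, FP=28+27+20=75 → 58/133 = 0.4361
  joy: TP=78, FP=30+28+13=71 → 78/149 = 0.5235
  disgust: TP=84, FP=29+32+25=86 → 84/170 = 0.4941
Weighted-precision = Σ (supportᵢ/N)·precisionᵢ with N=578: (135/578)·0.3810 + (144/578)·0.4361 + (164/578)·0.5235 + (135/578)·0.4941 = 0.462

0.462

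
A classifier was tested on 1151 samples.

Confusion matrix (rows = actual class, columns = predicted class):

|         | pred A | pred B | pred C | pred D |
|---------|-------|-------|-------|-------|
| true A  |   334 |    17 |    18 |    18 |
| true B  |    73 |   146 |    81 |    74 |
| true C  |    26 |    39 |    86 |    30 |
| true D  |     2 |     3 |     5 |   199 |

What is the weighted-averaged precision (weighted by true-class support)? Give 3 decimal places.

Per-class precision (TP/(TP+FP)):
  A: TP=334, FP=73+26+2=101 → 334/435 = 0.7678
  B: TP=146, FP=17+39+3=59 → 146/205 = 0.7122
  C: TP=86, FP=18+81+5=104 → 86/190 = 0.4526
  D: TP=199, FP=18+74+30=122 → 199/321 = 0.6199
Weighted-precision = Σ (supportᵢ/N)·precisionᵢ with N=1151: (387/1151)·0.7678 + (374/1151)·0.7122 + (181/1151)·0.4526 + (209/1151)·0.6199 = 0.673

0.673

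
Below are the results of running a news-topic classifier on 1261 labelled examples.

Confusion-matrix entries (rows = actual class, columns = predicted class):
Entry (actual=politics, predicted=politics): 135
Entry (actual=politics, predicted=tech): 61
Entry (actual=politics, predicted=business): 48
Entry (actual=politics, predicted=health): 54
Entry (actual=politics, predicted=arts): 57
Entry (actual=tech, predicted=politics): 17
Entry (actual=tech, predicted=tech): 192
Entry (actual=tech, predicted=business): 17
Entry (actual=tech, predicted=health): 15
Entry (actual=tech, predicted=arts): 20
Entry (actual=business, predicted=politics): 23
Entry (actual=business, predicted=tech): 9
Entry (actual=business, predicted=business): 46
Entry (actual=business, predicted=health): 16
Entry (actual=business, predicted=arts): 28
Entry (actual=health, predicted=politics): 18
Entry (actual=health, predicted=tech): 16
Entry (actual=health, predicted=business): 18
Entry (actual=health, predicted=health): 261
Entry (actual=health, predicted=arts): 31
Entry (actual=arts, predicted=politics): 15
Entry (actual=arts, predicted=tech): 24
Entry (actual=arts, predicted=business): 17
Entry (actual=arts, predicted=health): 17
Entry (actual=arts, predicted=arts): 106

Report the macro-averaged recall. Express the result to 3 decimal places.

0.569

Per-class recall (TP/(TP+FN)):
  politics: TP=135, FN=61+48+54+57=220 → 135/355 = 0.3803
  tech: TP=192, FN=17+17+15+20=69 → 192/261 = 0.7356
  business: TP=46, FN=23+9+16+28=76 → 46/122 = 0.3770
  health: TP=261, FN=18+16+18+31=83 → 261/344 = 0.7587
  arts: TP=106, FN=15+24+17+17=73 → 106/179 = 0.5922
Macro-recall = mean = (0.3803 + 0.7356 + 0.3770 + 0.7587 + 0.5922) / 5 = 0.569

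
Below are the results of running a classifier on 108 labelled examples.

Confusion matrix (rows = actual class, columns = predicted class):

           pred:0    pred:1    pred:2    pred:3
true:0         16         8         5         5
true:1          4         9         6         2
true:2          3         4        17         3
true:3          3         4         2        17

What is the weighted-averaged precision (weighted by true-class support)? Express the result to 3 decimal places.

0.557

Per-class precision (TP/(TP+FP)):
  0: TP=16, FP=4+3+3=10 → 16/26 = 0.6154
  1: TP=9, FP=8+4+4=16 → 9/25 = 0.3600
  2: TP=17, FP=5+6+2=13 → 17/30 = 0.5667
  3: TP=17, FP=5+2+3=10 → 17/27 = 0.6296
Weighted-precision = Σ (supportᵢ/N)·precisionᵢ with N=108: (34/108)·0.6154 + (21/108)·0.3600 + (27/108)·0.5667 + (26/108)·0.6296 = 0.557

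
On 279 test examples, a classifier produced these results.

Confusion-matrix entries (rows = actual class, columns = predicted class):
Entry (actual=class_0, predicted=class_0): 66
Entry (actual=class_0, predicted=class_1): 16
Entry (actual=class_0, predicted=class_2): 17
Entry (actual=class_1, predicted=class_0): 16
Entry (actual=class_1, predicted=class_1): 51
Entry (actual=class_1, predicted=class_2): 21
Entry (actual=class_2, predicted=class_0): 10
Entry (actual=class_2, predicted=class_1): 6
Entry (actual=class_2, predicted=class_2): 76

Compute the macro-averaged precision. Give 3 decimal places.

0.694

Per-class precision (TP/(TP+FP)):
  class_0: TP=66, FP=16+10=26 → 66/92 = 0.7174
  class_1: TP=51, FP=16+6=22 → 51/73 = 0.6986
  class_2: TP=76, FP=17+21=38 → 76/114 = 0.6667
Macro-precision = mean = (0.7174 + 0.6986 + 0.6667) / 3 = 0.694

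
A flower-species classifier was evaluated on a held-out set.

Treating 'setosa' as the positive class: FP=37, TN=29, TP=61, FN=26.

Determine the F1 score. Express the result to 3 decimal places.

0.659

Precision = TP/(TP+FP) = 61/98 = 0.6224
Recall = TP/(TP+FN) = 61/87 = 0.7011
F1 = 2·TP/(2·TP+FP+FN) = 122/185 = 0.659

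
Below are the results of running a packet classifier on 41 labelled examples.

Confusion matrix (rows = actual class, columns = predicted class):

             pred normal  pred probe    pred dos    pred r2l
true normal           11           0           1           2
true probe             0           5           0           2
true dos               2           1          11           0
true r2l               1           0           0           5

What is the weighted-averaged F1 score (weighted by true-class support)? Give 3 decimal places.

Per-class F1 score (2·TP/(2·TP+FP+FN)):
  normal: TP=11, FP=0+2+1=3, FN=0+1+2=3 → 22/28 = 0.7857
  probe: TP=5, FP=0+1+0=1, FN=0+0+2=2 → 10/13 = 0.7692
  dos: TP=11, FP=1+0+0=1, FN=2+1+0=3 → 22/26 = 0.8462
  r2l: TP=5, FP=2+2+0=4, FN=1+0+0=1 → 10/15 = 0.6667
Weighted-F1 score = Σ (supportᵢ/N)·F1 scoreᵢ with N=41: (14/41)·0.7857 + (7/41)·0.7692 + (14/41)·0.8462 + (6/41)·0.6667 = 0.786

0.786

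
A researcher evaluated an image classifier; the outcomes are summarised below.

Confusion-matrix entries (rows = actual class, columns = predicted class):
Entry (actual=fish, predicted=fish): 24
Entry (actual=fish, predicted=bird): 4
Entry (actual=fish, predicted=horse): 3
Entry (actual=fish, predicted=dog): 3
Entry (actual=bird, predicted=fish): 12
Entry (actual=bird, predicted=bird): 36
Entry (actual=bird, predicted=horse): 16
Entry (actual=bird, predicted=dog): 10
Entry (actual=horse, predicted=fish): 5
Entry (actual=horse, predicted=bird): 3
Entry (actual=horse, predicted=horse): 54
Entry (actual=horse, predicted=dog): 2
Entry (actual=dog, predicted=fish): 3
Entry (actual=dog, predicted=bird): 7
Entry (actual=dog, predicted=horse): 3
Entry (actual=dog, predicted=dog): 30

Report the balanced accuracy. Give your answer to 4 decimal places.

0.6834

Balanced accuracy = mean of per-class recall.
  fish: recall = 24/34 = 0.70588
  bird: recall = 36/74 = 0.48649
  horse: recall = 54/64 = 0.84375
  dog: recall = 30/43 = 0.69767
Mean = (0.70588 + 0.48649 + 0.84375 + 0.69767) / 4 = 0.6834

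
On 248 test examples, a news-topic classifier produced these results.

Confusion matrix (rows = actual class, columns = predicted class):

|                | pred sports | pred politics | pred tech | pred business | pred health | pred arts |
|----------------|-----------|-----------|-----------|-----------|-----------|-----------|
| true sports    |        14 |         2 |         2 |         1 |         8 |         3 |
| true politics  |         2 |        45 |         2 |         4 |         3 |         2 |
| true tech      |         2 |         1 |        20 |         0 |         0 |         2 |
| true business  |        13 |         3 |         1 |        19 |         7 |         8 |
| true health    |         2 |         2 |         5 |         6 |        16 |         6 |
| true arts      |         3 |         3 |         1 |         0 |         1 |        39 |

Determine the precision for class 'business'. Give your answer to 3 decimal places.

0.633

Treat 'business' as positive and all other classes as negative.
precision = TP/(TP+FP).
business: TP=19, FP=1+4+0+6+0=11 → 19/30 = 0.6333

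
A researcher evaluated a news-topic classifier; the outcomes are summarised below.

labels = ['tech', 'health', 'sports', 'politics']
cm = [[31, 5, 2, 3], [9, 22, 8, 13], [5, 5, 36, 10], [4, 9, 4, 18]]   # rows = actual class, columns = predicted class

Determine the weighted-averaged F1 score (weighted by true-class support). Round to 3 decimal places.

Per-class F1 score (2·TP/(2·TP+FP+FN)):
  tech: TP=31, FP=9+5+4=18, FN=5+2+3=10 → 62/90 = 0.6889
  health: TP=22, FP=5+5+9=19, FN=9+8+13=30 → 44/93 = 0.4731
  sports: TP=36, FP=2+8+4=14, FN=5+5+10=20 → 72/106 = 0.6792
  politics: TP=18, FP=3+13+10=26, FN=4+9+4=17 → 36/79 = 0.4557
Weighted-F1 score = Σ (supportᵢ/N)·F1 scoreᵢ with N=184: (41/184)·0.6889 + (52/184)·0.4731 + (56/184)·0.6792 + (35/184)·0.4557 = 0.581

0.581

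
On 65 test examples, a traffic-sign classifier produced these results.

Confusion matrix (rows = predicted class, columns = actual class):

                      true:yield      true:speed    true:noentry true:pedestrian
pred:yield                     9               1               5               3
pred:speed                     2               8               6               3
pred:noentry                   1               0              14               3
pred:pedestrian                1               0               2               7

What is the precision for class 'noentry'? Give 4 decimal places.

0.7778

Take TP from the diagonal, FP from the rest of the 'noentry' prediction marginal, FN from the rest of the 'noentry' actual marginal.
precision = TP/(TP+FP).
noentry: TP=14, FP=1+0+3=4 → 14/18 = 0.77778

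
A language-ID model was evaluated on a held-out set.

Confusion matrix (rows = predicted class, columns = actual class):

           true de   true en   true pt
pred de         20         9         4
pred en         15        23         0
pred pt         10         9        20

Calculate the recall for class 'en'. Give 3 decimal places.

0.561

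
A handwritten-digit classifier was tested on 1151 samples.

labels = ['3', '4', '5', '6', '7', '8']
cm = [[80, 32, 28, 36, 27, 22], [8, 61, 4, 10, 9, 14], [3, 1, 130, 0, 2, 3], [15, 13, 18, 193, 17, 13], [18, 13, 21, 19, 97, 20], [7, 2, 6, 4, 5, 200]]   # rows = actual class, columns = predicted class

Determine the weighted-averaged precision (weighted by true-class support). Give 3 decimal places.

Per-class precision (TP/(TP+FP)):
  3: TP=80, FP=8+3+15+18+7=51 → 80/131 = 0.6107
  4: TP=61, FP=32+1+13+13+2=61 → 61/122 = 0.5000
  5: TP=130, FP=28+4+18+21+6=77 → 130/207 = 0.6280
  6: TP=193, FP=36+10+0+19+4=69 → 193/262 = 0.7366
  7: TP=97, FP=27+9+2+17+5=60 → 97/157 = 0.6178
  8: TP=200, FP=22+14+3+13+20=72 → 200/272 = 0.7353
Weighted-precision = Σ (supportᵢ/N)·precisionᵢ with N=1151: (225/1151)·0.6107 + (106/1151)·0.5000 + (139/1151)·0.6280 + (269/1151)·0.7366 + (188/1151)·0.6178 + (224/1151)·0.7353 = 0.657

0.657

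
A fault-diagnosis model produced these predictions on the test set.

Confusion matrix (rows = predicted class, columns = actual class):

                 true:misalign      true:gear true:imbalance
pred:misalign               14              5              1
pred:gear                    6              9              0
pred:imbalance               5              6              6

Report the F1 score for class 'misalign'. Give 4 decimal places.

Take TP from the diagonal, FP from the rest of the 'misalign' prediction marginal, FN from the rest of the 'misalign' actual marginal.
F1 score = 2·TP/(2·TP+FP+FN).
misalign: TP=14, FP=5+1=6, FN=6+5=11 → 28/45 = 0.62222

0.6222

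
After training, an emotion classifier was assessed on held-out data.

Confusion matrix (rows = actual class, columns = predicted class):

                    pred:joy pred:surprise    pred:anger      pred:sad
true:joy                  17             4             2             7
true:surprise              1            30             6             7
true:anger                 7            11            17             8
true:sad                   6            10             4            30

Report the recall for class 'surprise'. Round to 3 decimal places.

0.682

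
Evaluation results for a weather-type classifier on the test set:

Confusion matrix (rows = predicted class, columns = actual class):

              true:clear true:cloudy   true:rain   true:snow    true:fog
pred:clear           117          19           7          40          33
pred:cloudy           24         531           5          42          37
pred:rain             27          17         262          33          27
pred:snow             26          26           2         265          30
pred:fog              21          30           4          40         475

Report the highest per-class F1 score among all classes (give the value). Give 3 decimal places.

0.842

Per-class F1 score (2·TP/(2·TP+FP+FN)):
  clear: TP=117, FP=19+7+40+33=99, FN=24+27+26+21=98 → 234/431 = 0.5429
  cloudy: TP=531, FP=24+5+42+37=108, FN=19+17+26+30=92 → 1062/1262 = 0.8415
  rain: TP=262, FP=27+17+33+27=104, FN=7+5+2+4=18 → 524/646 = 0.8111
  snow: TP=265, FP=26+26+2+30=84, FN=40+42+33+40=155 → 530/769 = 0.6892
  fog: TP=475, FP=21+30+4+40=95, FN=33+37+27+30=127 → 950/1172 = 0.8106
Highest is class 'cloudy' with F1 score = 0.842.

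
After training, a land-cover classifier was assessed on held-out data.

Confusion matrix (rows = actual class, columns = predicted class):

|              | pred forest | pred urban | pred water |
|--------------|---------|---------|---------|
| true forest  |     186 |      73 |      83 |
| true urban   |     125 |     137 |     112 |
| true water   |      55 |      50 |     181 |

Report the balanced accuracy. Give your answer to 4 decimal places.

0.5143

Balanced accuracy = mean of per-class recall.
  forest: recall = 186/342 = 0.54386
  urban: recall = 137/374 = 0.36631
  water: recall = 181/286 = 0.63287
Mean = (0.54386 + 0.36631 + 0.63287) / 3 = 0.5143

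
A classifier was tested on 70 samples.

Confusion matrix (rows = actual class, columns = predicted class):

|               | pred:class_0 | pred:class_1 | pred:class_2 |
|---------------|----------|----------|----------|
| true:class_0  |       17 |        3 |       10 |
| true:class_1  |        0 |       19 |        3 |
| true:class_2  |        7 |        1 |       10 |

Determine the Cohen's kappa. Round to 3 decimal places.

0.485

Observed agreement pₒ = trace/N = 46/70 = 0.6571
Expected agreement pₑ = Σ (rowᵢ·colᵢ)/N² = (30·24 + 22·23 + 18·23)/70² = 0.3347
κ = (pₒ − pₑ)/(1 − pₑ) = (0.6571 − 0.3347)/(1 − 0.3347) = 0.485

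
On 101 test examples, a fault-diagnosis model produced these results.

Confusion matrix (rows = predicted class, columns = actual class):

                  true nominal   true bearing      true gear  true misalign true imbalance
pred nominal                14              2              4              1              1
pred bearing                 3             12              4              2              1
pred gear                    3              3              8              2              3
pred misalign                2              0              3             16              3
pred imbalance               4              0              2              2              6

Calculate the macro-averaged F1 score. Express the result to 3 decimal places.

0.542

Per-class F1 score (2·TP/(2·TP+FP+FN)):
  nominal: TP=14, FP=2+4+1+1=8, FN=3+3+2+4=12 → 28/48 = 0.5833
  bearing: TP=12, FP=3+4+2+1=10, FN=2+3+0+0=5 → 24/39 = 0.6154
  gear: TP=8, FP=3+3+2+3=11, FN=4+4+3+2=13 → 16/40 = 0.4000
  misalign: TP=16, FP=2+0+3+3=8, FN=1+2+2+2=7 → 32/47 = 0.6809
  imbalance: TP=6, FP=4+0+2+2=8, FN=1+1+3+3=8 → 12/28 = 0.4286
Macro-F1 score = mean = (0.5833 + 0.6154 + 0.4000 + 0.6809 + 0.4286) / 5 = 0.542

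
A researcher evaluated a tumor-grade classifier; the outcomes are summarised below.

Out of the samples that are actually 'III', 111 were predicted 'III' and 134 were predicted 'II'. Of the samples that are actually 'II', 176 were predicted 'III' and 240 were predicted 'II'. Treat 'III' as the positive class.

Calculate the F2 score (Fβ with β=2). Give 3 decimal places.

Fβ = (1+β²)·TP / ((1+β²)·TP + β²·FN + FP), with β²=4
= 5·111 / (5·111 + 4·134 + 176) = 0.438

0.438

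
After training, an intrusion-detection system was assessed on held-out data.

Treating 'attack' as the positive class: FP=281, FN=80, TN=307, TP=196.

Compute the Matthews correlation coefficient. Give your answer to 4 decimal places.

0.2178

MCC = (TP·TN − FP·FN) / √((TP+FP)(TP+FN)(TN+FP)(TN+FN))
Numerator = 196·307 − 281·80 = 37692
Denominator = √(477·276·588·387) = √29958202512 = 173084.3797
MCC = 37692 / 173084.3797 = 0.2178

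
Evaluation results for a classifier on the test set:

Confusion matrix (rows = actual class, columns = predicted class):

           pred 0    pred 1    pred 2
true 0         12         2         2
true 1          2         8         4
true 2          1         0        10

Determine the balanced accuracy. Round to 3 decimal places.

Balanced accuracy = mean of per-class recall.
  0: recall = 12/16 = 0.7500
  1: recall = 8/14 = 0.5714
  2: recall = 10/11 = 0.9091
Mean = (0.7500 + 0.5714 + 0.9091) / 3 = 0.744

0.744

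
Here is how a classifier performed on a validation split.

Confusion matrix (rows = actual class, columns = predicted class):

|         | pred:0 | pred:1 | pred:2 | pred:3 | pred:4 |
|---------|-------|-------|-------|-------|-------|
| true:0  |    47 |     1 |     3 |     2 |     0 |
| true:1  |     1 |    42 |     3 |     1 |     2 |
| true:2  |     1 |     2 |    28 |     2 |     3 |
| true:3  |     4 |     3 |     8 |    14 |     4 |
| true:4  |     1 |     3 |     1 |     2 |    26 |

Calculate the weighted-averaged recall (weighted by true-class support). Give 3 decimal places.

0.770

Per-class recall (TP/(TP+FN)):
  0: TP=47, FN=1+3+2+0=6 → 47/53 = 0.8868
  1: TP=42, FN=1+3+1+2=7 → 42/49 = 0.8571
  2: TP=28, FN=1+2+2+3=8 → 28/36 = 0.7778
  3: TP=14, FN=4+3+8+4=19 → 14/33 = 0.4242
  4: TP=26, FN=1+3+1+2=7 → 26/33 = 0.7879
Weighted-recall = Σ (supportᵢ/N)·recallᵢ with N=204: (53/204)·0.8868 + (49/204)·0.8571 + (36/204)·0.7778 + (33/204)·0.4242 + (33/204)·0.7879 = 0.770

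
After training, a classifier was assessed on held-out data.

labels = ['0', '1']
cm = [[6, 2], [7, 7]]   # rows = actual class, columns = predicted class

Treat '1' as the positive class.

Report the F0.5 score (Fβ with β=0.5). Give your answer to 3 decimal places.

Fβ = (1+β²)·TP / ((1+β²)·TP + β²·FN + FP), with β²=1/4
= 1.25·7 / (1.25·7 + 0.25·7 + 2) = 0.700

0.700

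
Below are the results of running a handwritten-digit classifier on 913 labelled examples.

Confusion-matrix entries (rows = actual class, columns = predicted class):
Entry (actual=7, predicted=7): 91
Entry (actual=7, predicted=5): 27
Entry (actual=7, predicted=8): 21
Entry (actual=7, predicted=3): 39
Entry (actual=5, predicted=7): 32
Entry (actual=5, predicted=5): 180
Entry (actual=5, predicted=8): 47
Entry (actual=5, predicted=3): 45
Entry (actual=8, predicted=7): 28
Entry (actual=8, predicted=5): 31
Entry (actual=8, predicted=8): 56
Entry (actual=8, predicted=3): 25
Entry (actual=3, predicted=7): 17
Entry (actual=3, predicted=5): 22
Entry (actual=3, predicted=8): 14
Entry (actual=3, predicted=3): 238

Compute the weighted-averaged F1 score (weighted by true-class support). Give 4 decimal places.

Per-class F1 score (2·TP/(2·TP+FP+FN)):
  7: TP=91, FP=32+28+17=77, FN=27+21+39=87 → 182/346 = 0.52601
  5: TP=180, FP=27+31+22=80, FN=32+47+45=124 → 360/564 = 0.63830
  8: TP=56, FP=21+47+14=82, FN=28+31+25=84 → 112/278 = 0.40288
  3: TP=238, FP=39+45+25=109, FN=17+22+14=53 → 476/638 = 0.74608
Weighted-F1 score = Σ (supportᵢ/N)·F1 scoreᵢ with N=913: (178/913)·0.52601 + (304/913)·0.63830 + (140/913)·0.40288 + (291/913)·0.74608 = 0.6147

0.6147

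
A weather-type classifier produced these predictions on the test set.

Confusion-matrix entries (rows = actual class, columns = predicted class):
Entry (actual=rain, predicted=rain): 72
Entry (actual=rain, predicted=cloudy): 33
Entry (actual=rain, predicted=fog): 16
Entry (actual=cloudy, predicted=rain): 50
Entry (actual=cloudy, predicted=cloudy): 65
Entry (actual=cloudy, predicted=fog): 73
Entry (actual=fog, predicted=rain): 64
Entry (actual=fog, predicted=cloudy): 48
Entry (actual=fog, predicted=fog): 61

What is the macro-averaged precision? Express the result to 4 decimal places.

0.4130

Per-class precision (TP/(TP+FP)):
  rain: TP=72, FP=50+64=114 → 72/186 = 0.38710
  cloudy: TP=65, FP=33+48=81 → 65/146 = 0.44521
  fog: TP=61, FP=16+73=89 → 61/150 = 0.40667
Macro-precision = mean = (0.38710 + 0.44521 + 0.40667) / 3 = 0.4130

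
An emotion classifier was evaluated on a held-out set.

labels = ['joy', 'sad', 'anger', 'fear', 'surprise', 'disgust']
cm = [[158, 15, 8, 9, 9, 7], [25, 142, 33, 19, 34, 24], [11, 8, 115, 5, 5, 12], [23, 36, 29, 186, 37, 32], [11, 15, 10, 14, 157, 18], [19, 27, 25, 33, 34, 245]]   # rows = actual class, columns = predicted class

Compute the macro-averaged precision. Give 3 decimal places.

0.623

Per-class precision (TP/(TP+FP)):
  joy: TP=158, FP=25+11+23+11+19=89 → 158/247 = 0.6397
  sad: TP=142, FP=15+8+36+15+27=101 → 142/243 = 0.5844
  anger: TP=115, FP=8+33+29+10+25=105 → 115/220 = 0.5227
  fear: TP=186, FP=9+19+5+14+33=80 → 186/266 = 0.6992
  surprise: TP=157, FP=9+34+5+37+34=119 → 157/276 = 0.5688
  disgust: TP=245, FP=7+24+12+32+18=93 → 245/338 = 0.7249
Macro-precision = mean = (0.6397 + 0.5844 + 0.5227 + 0.6992 + 0.5688 + 0.7249) / 6 = 0.623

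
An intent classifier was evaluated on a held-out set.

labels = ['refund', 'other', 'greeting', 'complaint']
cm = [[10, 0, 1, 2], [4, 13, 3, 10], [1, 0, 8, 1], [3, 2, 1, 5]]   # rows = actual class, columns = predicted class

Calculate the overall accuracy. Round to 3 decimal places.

Accuracy = trace / total = (10+13+8+5=36) / 64 = 36/64 = 0.563

0.563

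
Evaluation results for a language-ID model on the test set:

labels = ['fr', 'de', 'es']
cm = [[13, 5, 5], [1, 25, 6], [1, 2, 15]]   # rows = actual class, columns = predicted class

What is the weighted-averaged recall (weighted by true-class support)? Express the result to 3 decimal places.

0.726

Per-class recall (TP/(TP+FN)):
  fr: TP=13, FN=5+5=10 → 13/23 = 0.5652
  de: TP=25, FN=1+6=7 → 25/32 = 0.7813
  es: TP=15, FN=1+2=3 → 15/18 = 0.8333
Weighted-recall = Σ (supportᵢ/N)·recallᵢ with N=73: (23/73)·0.5652 + (32/73)·0.7813 + (18/73)·0.8333 = 0.726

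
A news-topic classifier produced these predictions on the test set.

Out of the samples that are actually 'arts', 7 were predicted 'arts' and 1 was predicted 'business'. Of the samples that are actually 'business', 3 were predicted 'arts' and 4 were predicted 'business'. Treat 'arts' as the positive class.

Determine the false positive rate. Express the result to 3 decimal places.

FPR = FP/(FP+TN) = 3/(3+4) = 0.429

0.429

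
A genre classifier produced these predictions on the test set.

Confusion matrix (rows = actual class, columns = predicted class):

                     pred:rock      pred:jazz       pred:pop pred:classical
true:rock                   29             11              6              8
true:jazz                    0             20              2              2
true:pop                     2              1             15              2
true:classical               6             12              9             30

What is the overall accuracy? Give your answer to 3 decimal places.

Accuracy = trace / total = (29+20+15+30=94) / 155 = 94/155 = 0.606

0.606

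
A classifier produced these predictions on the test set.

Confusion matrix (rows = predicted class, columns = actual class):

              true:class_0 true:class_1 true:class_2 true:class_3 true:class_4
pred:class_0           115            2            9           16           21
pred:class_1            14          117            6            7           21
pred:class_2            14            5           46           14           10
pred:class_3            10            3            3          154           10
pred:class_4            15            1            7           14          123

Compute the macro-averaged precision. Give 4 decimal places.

0.7112

Per-class precision (TP/(TP+FP)):
  class_0: TP=115, FP=2+9+16+21=48 → 115/163 = 0.70552
  class_1: TP=117, FP=14+6+7+21=48 → 117/165 = 0.70909
  class_2: TP=46, FP=14+5+14+10=43 → 46/89 = 0.51685
  class_3: TP=154, FP=10+3+3+10=26 → 154/180 = 0.85556
  class_4: TP=123, FP=15+1+7+14=37 → 123/160 = 0.76875
Macro-precision = mean = (0.70552 + 0.70909 + 0.51685 + 0.85556 + 0.76875) / 5 = 0.7112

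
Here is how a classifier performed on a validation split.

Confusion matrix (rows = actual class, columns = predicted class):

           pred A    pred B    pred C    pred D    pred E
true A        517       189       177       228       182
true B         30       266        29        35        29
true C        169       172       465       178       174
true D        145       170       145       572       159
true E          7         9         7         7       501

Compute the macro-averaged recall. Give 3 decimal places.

0.582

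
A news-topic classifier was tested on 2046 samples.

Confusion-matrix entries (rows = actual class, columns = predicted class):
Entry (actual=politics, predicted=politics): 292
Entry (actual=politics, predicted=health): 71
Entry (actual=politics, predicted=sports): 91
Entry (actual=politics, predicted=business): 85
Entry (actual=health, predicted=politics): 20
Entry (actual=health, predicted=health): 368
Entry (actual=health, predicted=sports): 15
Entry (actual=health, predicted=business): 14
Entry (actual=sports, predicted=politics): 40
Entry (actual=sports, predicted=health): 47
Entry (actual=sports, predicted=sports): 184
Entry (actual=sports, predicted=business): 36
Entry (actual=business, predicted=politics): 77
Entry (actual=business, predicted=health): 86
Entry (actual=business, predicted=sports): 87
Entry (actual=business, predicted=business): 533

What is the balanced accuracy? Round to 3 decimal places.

0.676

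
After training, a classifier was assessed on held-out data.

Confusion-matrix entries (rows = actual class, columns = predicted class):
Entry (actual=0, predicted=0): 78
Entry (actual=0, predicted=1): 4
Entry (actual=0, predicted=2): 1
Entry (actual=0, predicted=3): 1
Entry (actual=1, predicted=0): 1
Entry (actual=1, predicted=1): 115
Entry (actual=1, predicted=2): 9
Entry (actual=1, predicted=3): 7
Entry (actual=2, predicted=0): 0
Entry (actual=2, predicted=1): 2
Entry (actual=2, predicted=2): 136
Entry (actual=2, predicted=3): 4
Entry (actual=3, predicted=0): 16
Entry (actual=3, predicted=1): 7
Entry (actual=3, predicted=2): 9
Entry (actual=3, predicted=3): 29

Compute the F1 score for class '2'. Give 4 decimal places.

One-vs-rest for '2': TP = diagonal; FP = other classes predicted '2'; FN = '2' predicted as other.
F1 score = 2·TP/(2·TP+FP+FN).
2: TP=136, FP=1+9+9=19, FN=0+2+4=6 → 272/297 = 0.91582

0.9158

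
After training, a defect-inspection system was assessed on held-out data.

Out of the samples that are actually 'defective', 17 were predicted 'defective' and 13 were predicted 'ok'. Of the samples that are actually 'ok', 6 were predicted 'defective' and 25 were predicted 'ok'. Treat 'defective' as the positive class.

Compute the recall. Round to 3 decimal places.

0.567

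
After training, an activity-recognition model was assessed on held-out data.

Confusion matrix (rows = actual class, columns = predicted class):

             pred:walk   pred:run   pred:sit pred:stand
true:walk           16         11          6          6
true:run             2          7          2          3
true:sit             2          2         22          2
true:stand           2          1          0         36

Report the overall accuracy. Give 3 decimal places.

Accuracy = trace / total = (16+7+22+36=81) / 120 = 81/120 = 0.675

0.675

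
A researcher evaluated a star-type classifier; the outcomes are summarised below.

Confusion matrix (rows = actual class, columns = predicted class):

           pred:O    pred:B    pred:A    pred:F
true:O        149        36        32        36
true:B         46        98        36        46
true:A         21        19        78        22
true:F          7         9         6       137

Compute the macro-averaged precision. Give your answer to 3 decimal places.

0.589

Per-class precision (TP/(TP+FP)):
  O: TP=149, FP=46+21+7=74 → 149/223 = 0.6682
  B: TP=98, FP=36+19+9=64 → 98/162 = 0.6049
  A: TP=78, FP=32+36+6=74 → 78/152 = 0.5132
  F: TP=137, FP=36+46+22=104 → 137/241 = 0.5685
Macro-precision = mean = (0.6682 + 0.6049 + 0.5132 + 0.5685) / 4 = 0.589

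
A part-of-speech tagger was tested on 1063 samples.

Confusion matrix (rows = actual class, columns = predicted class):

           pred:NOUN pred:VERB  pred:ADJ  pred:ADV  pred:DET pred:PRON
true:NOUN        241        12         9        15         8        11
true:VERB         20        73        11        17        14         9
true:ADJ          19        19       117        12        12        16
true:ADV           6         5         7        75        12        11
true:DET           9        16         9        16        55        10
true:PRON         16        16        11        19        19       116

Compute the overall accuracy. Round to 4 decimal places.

Accuracy = trace / total = (241+73+117+75+55+116=677) / 1063 = 677/1063 = 0.6369

0.6369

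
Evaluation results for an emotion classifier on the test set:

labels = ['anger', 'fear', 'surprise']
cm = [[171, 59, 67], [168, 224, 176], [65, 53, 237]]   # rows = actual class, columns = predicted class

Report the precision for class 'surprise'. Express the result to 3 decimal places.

0.494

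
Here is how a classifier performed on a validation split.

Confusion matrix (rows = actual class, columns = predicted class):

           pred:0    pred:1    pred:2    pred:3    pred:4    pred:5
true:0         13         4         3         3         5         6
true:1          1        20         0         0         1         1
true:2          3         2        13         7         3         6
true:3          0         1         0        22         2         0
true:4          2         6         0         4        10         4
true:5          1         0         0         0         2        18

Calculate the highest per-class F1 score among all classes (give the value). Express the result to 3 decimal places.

Per-class F1 score (2·TP/(2·TP+FP+FN)):
  0: TP=13, FP=1+3+0+2+1=7, FN=4+3+3+5+6=21 → 26/54 = 0.4815
  1: TP=20, FP=4+2+1+6+0=13, FN=1+0+0+1+1=3 → 40/56 = 0.7143
  2: TP=13, FP=3+0+0+0+0=3, FN=3+2+7+3+6=21 → 26/50 = 0.5200
  3: TP=22, FP=3+0+7+4+0=14, FN=0+1+0+2+0=3 → 44/61 = 0.7213
  4: TP=10, FP=5+1+3+2+2=13, FN=2+6+0+4+4=16 → 20/49 = 0.4082
  5: TP=18, FP=6+1+6+0+4=17, FN=1+0+0+0+2=3 → 36/56 = 0.6429
Highest is class '3' with F1 score = 0.721.

0.721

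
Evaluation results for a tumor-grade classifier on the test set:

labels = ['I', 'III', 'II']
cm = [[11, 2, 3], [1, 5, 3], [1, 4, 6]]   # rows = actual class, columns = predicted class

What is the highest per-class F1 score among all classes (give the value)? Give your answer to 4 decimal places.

0.7586

Per-class F1 score (2·TP/(2·TP+FP+FN)):
  I: TP=11, FP=1+1=2, FN=2+3=5 → 22/29 = 0.75862
  III: TP=5, FP=2+4=6, FN=1+3=4 → 10/20 = 0.50000
  II: TP=6, FP=3+3=6, FN=1+4=5 → 12/23 = 0.52174
Highest is class 'I' with F1 score = 0.7586.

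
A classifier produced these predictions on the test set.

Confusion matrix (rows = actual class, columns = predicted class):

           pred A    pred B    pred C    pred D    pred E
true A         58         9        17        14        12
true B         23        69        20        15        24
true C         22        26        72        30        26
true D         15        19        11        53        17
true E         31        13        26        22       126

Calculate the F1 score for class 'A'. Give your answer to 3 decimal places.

0.448

One-vs-rest for 'A': TP = diagonal; FP = other classes predicted 'A'; FN = 'A' predicted as other.
F1 score = 2·TP/(2·TP+FP+FN).
A: TP=58, FP=23+22+15+31=91, FN=9+17+14+12=52 → 116/259 = 0.4479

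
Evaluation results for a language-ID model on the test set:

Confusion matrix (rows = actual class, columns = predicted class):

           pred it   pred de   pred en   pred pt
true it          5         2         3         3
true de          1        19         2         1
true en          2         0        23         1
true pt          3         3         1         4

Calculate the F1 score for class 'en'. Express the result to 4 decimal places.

One-vs-rest for 'en': TP = diagonal; FP = other classes predicted 'en'; FN = 'en' predicted as other.
F1 score = 2·TP/(2·TP+FP+FN).
en: TP=23, FP=3+2+1=6, FN=2+0+1=3 → 46/55 = 0.83636

0.8364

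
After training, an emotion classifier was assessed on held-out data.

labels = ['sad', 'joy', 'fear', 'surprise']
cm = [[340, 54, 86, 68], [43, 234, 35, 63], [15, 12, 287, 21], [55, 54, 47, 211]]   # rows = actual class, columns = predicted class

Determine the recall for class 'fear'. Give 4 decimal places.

Take TP from the diagonal, FP from the rest of the 'fear' prediction marginal, FN from the rest of the 'fear' actual marginal.
recall = TP/(TP+FN).
fear: TP=287, FN=15+12+21=48 → 287/335 = 0.85672

0.8567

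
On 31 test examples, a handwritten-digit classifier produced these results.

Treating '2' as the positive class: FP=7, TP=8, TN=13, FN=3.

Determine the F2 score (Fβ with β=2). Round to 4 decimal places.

Fβ = (1+β²)·TP / ((1+β²)·TP + β²·FN + FP), with β²=4
= 5·8 / (5·8 + 4·3 + 7) = 0.6780

0.6780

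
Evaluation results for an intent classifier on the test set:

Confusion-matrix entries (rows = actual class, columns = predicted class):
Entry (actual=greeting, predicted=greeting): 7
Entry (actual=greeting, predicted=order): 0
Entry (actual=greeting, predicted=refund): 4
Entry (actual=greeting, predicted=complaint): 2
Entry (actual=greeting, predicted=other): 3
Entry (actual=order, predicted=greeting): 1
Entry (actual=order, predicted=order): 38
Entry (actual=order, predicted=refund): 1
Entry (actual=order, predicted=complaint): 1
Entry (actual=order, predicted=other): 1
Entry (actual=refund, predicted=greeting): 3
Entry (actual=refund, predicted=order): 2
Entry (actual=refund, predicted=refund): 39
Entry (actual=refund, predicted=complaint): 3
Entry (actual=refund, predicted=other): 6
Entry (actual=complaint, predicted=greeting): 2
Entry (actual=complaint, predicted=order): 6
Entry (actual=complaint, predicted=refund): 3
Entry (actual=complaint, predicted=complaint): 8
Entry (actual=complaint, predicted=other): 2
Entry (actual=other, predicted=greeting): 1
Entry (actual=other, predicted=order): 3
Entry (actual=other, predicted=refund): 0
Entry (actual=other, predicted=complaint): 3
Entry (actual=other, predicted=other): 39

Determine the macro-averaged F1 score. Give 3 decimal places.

Per-class F1 score (2·TP/(2·TP+FP+FN)):
  greeting: TP=7, FP=1+3+2+1=7, FN=0+4+2+3=9 → 14/30 = 0.4667
  order: TP=38, FP=0+2+6+3=11, FN=1+1+1+1=4 → 76/91 = 0.8352
  refund: TP=39, FP=4+1+3+0=8, FN=3+2+3+6=14 → 78/100 = 0.7800
  complaint: TP=8, FP=2+1+3+3=9, FN=2+6+3+2=13 → 16/38 = 0.4211
  other: TP=39, FP=3+1+6+2=12, FN=1+3+0+3=7 → 78/97 = 0.8041
Macro-F1 score = mean = (0.4667 + 0.8352 + 0.7800 + 0.4211 + 0.8041) / 5 = 0.661

0.661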